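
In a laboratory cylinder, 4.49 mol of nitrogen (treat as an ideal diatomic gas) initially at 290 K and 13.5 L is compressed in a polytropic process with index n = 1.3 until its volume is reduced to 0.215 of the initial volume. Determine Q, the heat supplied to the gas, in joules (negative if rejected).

-5290 J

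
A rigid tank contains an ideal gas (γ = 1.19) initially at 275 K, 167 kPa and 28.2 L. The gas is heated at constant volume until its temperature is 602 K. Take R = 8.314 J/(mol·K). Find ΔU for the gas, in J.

n = P₁V₁/(RT₁) = 167×28.2/(8.314×275) = 2.06 mol.
Isochoric: V stays 28.2 L; P/T = const ⇒ T₂ = 602 K, P₂ = 366 kPa.
For an ideal gas ΔU = nCvΔT with Cv = R/(γ−1) = 43.8 J/(mol·K).
ΔU = 2.06×43.8×(602−275) = 29500 J.

29500 J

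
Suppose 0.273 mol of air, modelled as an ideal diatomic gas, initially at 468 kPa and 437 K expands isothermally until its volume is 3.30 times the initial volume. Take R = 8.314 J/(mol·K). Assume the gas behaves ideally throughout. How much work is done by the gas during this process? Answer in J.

V₁ = nRT₁/P₁ = 0.273×8.314×437/468 = 2.12 L.
Isothermal: T stays 437 K; PV = const ⇒ V₂ = 6.99 L, P₂ = 142 kPa.
W = nRT ln(V₂/V₁) = 0.273×8.314×437×ln(3.30) = 1180 J.

1180 J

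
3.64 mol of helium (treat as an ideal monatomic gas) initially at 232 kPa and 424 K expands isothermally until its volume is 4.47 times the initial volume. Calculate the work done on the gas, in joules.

V₁ = nRT₁/P₁ = 3.64×8.314×424/232 = 55.3 L.
Isothermal: T stays 424 K; PV = const ⇒ V₂ = 247 L, P₂ = 51.9 kPa.
W = nRT ln(V₂/V₁) = 3.64×8.314×424×ln(4.47) = 19200 J.
Work done on the gas = −W_by = -19200 J.

-19200 J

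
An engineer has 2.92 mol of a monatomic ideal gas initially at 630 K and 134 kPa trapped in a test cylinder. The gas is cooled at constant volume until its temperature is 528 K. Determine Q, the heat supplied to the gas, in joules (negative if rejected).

-3710 J

V₁ = nRT₁/P₁ = 2.92×8.314×630/134 = 114 L.
Isochoric: V stays 114 L; P/T = const ⇒ T₂ = 528 K, P₂ = 112 kPa.
W = 0 (no volume change).
ΔU = nCvΔT = 2.92×12.5×(528−630) = -3710 J.
Q = ΔU = -3710 J.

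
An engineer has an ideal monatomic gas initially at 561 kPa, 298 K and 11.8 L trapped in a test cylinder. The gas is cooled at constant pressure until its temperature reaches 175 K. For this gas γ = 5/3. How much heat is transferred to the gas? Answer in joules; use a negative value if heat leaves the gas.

-6830 J

n = P₁V₁/(RT₁) = 561×11.8/(8.314×298) = 2.67 mol.
Isobaric: P stays 561 kPa; V/T = const ⇒ T₂ = 175 K, V₂ = 6.93 L.
W = PΔV = 561×(6.93−11.8) kPa·L = -2730 J.
ΔU = nCvΔT = 2.67×12.5×(175−298) = -4100 J.
Q = ΔU + W = nCpΔT = -6830 J.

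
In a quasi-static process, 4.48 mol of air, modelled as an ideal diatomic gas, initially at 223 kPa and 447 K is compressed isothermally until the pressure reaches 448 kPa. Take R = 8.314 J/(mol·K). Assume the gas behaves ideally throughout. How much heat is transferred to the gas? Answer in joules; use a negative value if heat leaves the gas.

-11600 J

V₁ = nRT₁/P₁ = 4.48×8.314×447/223 = 74.7 L.
Isothermal: T stays 447 K; PV = const ⇒ V₂ = 37.2 L, P₂ = 448 kPa.
ΔU = 0 (ideal gas, T constant).
W = nRT ln(V₂/V₁) = 4.48×8.314×447×ln(0.498) = -11600 J.
Q = ΔU + W = -11600 J.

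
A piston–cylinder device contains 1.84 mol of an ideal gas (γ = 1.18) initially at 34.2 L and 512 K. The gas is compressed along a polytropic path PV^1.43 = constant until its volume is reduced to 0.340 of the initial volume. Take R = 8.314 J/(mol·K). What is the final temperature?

P₁ = nRT₁/V₁ = 1.84×8.314×512/34.2 = 229 kPa.
Polytropic n=1.43: T₂ = T₁(V₁/V₂)^(n−1) = 512×(2.94)^0.43 = 814 K; P₂ = P₁(V₁/V₂)^n = 1070 kPa.

814 K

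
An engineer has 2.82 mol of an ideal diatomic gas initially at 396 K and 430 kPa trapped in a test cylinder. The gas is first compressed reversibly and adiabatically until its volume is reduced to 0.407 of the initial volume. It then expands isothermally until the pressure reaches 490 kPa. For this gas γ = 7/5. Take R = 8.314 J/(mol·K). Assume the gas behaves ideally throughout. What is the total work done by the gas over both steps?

V₁ = nRT₁/P₁ = 2.82×8.314×396/430 = 21.6 L.
Step 1 — Adiabatic: TV^(γ−1) = const ⇒ T₂ = 396×(2.46)^0.400 = 567 K; PV^γ = const ⇒ P₂ = 1510 kPa.
ΔU = nCvΔT = 2.82×20.8×(567−396) = 10000 J.
Q = 0 for an adiabatic process, so W = −ΔU = -10000 J.
State after step 1: P = 1510 kPa, V = 8.79 L, T = 567 K.
Step 2 — Isothermal: T stays 567 K; PV = const ⇒ V₂ = 27.1 L, P₂ = 490 kPa.
ΔU = 0 (ideal gas, T constant).
W = nRT ln(V₂/V₁) = 2.82×8.314×567×ln(3.09) = 15000 J.
Q = ΔU + W = 15000 J.
Net over both steps: W = 4960 J, Q = 15000 J, ΔU = 10000 J.

4960 J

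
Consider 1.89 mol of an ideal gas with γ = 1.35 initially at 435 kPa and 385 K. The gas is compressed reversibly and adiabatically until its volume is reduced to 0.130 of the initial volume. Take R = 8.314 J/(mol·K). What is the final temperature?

V₁ = nRT₁/P₁ = 1.89×8.314×385/435 = 13.9 L.
Adiabatic: TV^(γ−1) = const ⇒ T₂ = 385×(7.69)^0.350 = 786 K; PV^γ = const ⇒ P₂ = 6830 kPa.

786 K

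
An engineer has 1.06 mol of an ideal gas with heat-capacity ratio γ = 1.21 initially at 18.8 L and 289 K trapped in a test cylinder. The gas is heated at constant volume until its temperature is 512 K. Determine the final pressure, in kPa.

P₁ = nRT₁/V₁ = 1.06×8.314×289/18.8 = 135 kPa.
Isochoric: V stays 18.8 L; P/T = const ⇒ T₂ = 512 K, P₂ = 240 kPa.

240 kPa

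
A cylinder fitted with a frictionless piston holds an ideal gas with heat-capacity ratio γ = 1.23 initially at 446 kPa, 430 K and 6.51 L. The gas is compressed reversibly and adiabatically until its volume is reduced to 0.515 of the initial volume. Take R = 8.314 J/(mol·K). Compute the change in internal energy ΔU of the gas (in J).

2080 J

n = P₁V₁/(RT₁) = 446×6.51/(8.314×430) = 0.812 mol.
Adiabatic: TV^(γ−1) = const ⇒ T₂ = 430×(1.94)^0.230 = 501 K; PV^γ = const ⇒ P₂ = 1010 kPa.
For an ideal gas ΔU = nCvΔT with Cv = R/(γ−1) = 36.1 J/(mol·K).
ΔU = 0.812×36.1×(501−430) = 2080 J.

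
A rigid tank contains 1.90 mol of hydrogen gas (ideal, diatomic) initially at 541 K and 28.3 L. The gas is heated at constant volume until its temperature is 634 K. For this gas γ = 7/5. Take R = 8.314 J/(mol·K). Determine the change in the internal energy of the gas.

3670 J

P₁ = nRT₁/V₁ = 1.90×8.314×541/28.3 = 302 kPa.
Isochoric: V stays 28.3 L; P/T = const ⇒ T₂ = 634 K, P₂ = 354 kPa.
For an ideal gas ΔU = nCvΔT with Cv = (5/2)R = 20.8 J/(mol·K).
ΔU = 1.90×20.8×(634−541) = 3670 J.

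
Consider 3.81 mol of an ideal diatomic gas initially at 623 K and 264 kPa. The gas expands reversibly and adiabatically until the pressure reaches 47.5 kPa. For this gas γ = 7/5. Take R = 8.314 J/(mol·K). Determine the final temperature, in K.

V₁ = nRT₁/P₁ = 3.81×8.314×623/264 = 74.8 L.
Adiabatic: T₂/T₁ = (P₂/P₁)^((γ−1)/γ) ⇒ T₂ = 623×(0.180)^0.286 = 382 K; V₂ = 255 L.

382 K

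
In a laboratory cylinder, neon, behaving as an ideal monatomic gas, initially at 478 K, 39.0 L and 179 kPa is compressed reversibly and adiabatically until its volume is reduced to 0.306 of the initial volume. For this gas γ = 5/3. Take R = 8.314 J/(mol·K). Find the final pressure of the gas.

1290 kPa

Adiabatic: TV^(γ−1) = const ⇒ T₂ = 478×(3.27)^0.667 = 1050 K; PV^γ = const ⇒ P₂ = 1290 kPa.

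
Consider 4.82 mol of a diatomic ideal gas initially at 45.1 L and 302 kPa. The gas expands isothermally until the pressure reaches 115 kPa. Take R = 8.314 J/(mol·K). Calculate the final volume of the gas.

118 L

T₁ = P₁V₁/(nR) = 302×45.1/(4.82×8.314) = 340 K.
Isothermal: T stays 340 K; PV = const ⇒ V₂ = 118 L, P₂ = 115 kPa.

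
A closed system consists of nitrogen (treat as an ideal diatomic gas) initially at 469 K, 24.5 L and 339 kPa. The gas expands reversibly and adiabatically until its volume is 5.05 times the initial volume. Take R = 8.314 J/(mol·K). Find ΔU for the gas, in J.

-9900 J

n = P₁V₁/(RT₁) = 339×24.5/(8.314×469) = 2.13 mol.
Adiabatic: TV^(γ−1) = const ⇒ T₂ = 469×(0.198)^0.400 = 245 K; PV^γ = const ⇒ P₂ = 35.1 kPa.
For an ideal gas ΔU = nCvΔT with Cv = (5/2)R = 20.8 J/(mol·K).
ΔU = 2.13×20.8×(245−469) = -9900 J.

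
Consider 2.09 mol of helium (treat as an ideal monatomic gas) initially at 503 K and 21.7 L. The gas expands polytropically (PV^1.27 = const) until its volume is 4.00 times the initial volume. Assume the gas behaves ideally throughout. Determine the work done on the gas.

P₁ = nRT₁/V₁ = 2.09×8.314×503/21.7 = 403 kPa.
Polytropic n=1.27: T₂ = T₁(V₁/V₂)^(n−1) = 503×(0.250)^0.27 = 346 K; P₂ = P₁(V₁/V₂)^n = 69.3 kPa.
W = (P₁V₁−P₂V₂)/(n−1) = (403×21.7−69.3×86.8)/0.27 = 10100 J.
Work done on the gas = −W_by = -10100 J.

-10100 J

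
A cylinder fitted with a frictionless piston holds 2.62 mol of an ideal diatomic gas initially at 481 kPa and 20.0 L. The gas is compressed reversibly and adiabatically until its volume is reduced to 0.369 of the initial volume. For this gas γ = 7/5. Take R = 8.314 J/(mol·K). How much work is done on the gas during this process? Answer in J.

11800 J

T₁ = P₁V₁/(nR) = 481×20.0/(2.62×8.314) = 442 K.
Adiabatic: TV^(γ−1) = const ⇒ T₂ = 442×(2.71)^0.400 = 658 K; PV^γ = const ⇒ P₂ = 1940 kPa.
ΔU = nCvΔT = 2.62×20.8×(658−442) = 11800 J.
Q = 0 for an adiabatic process, so W = −ΔU = -11800 J.
Work done on the gas = −W_by = 11800 J.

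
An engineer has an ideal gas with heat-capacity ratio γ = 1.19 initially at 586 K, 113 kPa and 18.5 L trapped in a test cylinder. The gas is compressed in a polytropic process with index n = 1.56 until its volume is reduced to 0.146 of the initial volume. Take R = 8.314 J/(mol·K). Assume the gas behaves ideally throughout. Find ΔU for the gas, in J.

21300 J

n = P₁V₁/(RT₁) = 113×18.5/(8.314×586) = 0.429 mol.
Polytropic n=1.56: T₂ = T₁(V₁/V₂)^(n−1) = 586×(6.85)^0.56 = 1720 K; P₂ = P₁(V₁/V₂)^n = 2270 kPa.
For an ideal gas ΔU = nCvΔT with Cv = R/(γ−1) = 43.8 J/(mol·K).
ΔU = 0.429×43.8×(1720−586) = 21300 J.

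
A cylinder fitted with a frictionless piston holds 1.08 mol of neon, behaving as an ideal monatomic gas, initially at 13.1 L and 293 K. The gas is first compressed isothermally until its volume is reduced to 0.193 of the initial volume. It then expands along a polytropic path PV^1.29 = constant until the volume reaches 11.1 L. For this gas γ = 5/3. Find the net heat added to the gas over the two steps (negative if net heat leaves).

P₁ = nRT₁/V₁ = 1.08×8.314×293/13.1 = 201 kPa.
Step 1 — Isothermal: T stays 293 K; PV = const ⇒ V₂ = 2.53 L, P₂ = 1040 kPa.
ΔU = 0 (ideal gas, T constant).
W = nRT ln(V₂/V₁) = 1.08×8.314×293×ln(0.193) = -4330 J.
Q = ΔU + W = -4330 J.
State after step 1: P = 1040 kPa, V = 2.53 L, T = 293 K.
Step 2 — Polytropic n=1.29: T₂ = T₁(V₁/V₂)^(n−1) = 293×(0.228)^0.29 = 191 K; P₂ = P₁(V₁/V₂)^n = 154 kPa.
W = (P₁V₁−P₂V₂)/(n−1) = (1040×2.53−154×11.1)/0.29 = 3160 J.
ΔU = nCvΔT = 1.08×12.5×(191−293) = -1380 J.
Q = ΔU + W = 1790 J.
Net over both steps: W = -1160 J, Q = -2540 J, ΔU = -1380 J.

-2540 J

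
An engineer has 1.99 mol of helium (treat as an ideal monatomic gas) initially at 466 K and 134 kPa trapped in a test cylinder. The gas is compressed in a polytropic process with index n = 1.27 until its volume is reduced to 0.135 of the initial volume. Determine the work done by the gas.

V₁ = nRT₁/P₁ = 1.99×8.314×466/134 = 57.5 L.
Polytropic n=1.27: T₂ = T₁(V₁/V₂)^(n−1) = 466×(7.41)^0.27 = 800 K; P₂ = P₁(V₁/V₂)^n = 1700 kPa.
W = (P₁V₁−P₂V₂)/(n−1) = (134×57.5−1700×7.77)/0.27 = -20500 J.

-20500 J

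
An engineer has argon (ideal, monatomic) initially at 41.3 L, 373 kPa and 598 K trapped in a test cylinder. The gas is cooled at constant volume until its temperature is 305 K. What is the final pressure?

190 kPa

Isochoric: V stays 41.3 L; P/T = const ⇒ T₂ = 305 K, P₂ = 190 kPa.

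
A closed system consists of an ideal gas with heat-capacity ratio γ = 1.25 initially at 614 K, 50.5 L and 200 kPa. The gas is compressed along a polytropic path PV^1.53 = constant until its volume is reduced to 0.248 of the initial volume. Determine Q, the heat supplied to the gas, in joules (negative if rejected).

23300 J

n = P₁V₁/(RT₁) = 200×50.5/(8.314×614) = 1.98 mol.
Polytropic n=1.53: T₂ = T₁(V₁/V₂)^(n−1) = 614×(4.03)^0.53 = 1290 K; P₂ = P₁(V₁/V₂)^n = 1690 kPa.
W = (P₁V₁−P₂V₂)/(n−1) = (200×50.5−1690×12.5)/0.53 = -20800 J.
ΔU = nCvΔT = 1.98×33.3×(1290−614) = 44200 J.
Q = ΔU + W = 23300 J.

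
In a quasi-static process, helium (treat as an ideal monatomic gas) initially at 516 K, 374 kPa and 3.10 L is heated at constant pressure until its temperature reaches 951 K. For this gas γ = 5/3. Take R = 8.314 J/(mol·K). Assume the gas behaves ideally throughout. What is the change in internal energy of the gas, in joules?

n = P₁V₁/(RT₁) = 374×3.10/(8.314×516) = 0.270 mol.
Isobaric: P stays 374 kPa; V/T = const ⇒ T₂ = 951 K, V₂ = 5.71 L.
For an ideal gas ΔU = nCvΔT with Cv = (3/2)R = 12.5 J/(mol·K).
ΔU = 0.270×12.5×(951−516) = 1470 J.

1470 J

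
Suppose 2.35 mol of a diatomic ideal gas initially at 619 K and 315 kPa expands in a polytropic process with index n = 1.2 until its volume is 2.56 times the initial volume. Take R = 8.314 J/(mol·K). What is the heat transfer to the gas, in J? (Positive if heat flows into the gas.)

V₁ = nRT₁/P₁ = 2.35×8.314×619/315 = 38.4 L.
Polytropic n=1.2: T₂ = T₁(V₁/V₂)^(n−1) = 619×(0.391)^0.20 = 513 K; P₂ = P₁(V₁/V₂)^n = 102 kPa.
W = (P₁V₁−P₂V₂)/(n−1) = (315×38.4−102×98.3)/0.20 = 10400 J.
ΔU = nCvΔT = 2.35×20.8×(513−619) = -5180 J.
Q = ΔU + W = 5180 J.

5180 J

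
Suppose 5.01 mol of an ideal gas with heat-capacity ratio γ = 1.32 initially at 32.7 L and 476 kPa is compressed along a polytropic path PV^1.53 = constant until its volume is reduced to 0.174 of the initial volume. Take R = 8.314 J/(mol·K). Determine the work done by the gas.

-44800 J

T₁ = P₁V₁/(nR) = 476×32.7/(5.01×8.314) = 374 K.
Polytropic n=1.53: T₂ = T₁(V₁/V₂)^(n−1) = 374×(5.75)^0.53 = 944 K; P₂ = P₁(V₁/V₂)^n = 6910 kPa.
W = (P₁V₁−P₂V₂)/(n−1) = (476×32.7−6910×5.69)/0.53 = -44800 J.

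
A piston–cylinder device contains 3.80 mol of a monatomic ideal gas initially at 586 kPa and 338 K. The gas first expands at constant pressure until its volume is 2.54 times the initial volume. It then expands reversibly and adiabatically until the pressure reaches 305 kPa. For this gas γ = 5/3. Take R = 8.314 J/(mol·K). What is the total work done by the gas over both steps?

25800 J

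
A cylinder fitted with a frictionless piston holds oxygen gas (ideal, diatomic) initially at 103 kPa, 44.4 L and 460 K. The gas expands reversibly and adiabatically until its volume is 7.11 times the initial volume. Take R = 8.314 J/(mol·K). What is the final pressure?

6.61 kPa

Adiabatic: TV^(γ−1) = const ⇒ T₂ = 460×(0.141)^0.400 = 210 K; PV^γ = const ⇒ P₂ = 6.61 kPa.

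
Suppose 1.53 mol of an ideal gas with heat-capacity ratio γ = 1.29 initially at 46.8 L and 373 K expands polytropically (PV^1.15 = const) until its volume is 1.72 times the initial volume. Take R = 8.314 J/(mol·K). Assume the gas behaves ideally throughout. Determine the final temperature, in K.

344 K

P₁ = nRT₁/V₁ = 1.53×8.314×373/46.8 = 101 kPa.
Polytropic n=1.15: T₂ = T₁(V₁/V₂)^(n−1) = 373×(0.581)^0.15 = 344 K; P₂ = P₁(V₁/V₂)^n = 54.3 kPa.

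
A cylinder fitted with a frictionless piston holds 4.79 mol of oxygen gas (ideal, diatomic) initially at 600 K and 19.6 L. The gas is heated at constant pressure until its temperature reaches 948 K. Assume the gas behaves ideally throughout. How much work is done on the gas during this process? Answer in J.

P₁ = nRT₁/V₁ = 4.79×8.314×600/19.6 = 1220 kPa.
Isobaric: P stays 1220 kPa; V/T = const ⇒ T₂ = 948 K, V₂ = 31.0 L.
W = PΔV = 1220×(31.0−19.6) kPa·L = 13900 J.
Work done on the gas = −W_by = -13900 J.

-13900 J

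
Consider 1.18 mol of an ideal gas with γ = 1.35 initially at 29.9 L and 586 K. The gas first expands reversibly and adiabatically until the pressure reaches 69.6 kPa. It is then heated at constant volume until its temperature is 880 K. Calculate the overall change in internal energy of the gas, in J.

8240 J

P₁ = nRT₁/V₁ = 1.18×8.314×586/29.9 = 192 kPa.
Step 1 — Adiabatic: T₂/T₁ = (P₂/P₁)^((γ−1)/γ) ⇒ T₂ = 586×(0.362)^0.259 = 450 K; V₂ = 63.5 L.
ΔU = nCvΔT = 1.18×23.8×(450−586) = -3800 J.
Q = 0 for an adiabatic process, so W = −ΔU = 3800 J.
State after step 1: P = 69.6 kPa, V = 63.5 L, T = 450 K.
Step 2 — Isochoric: V stays 63.5 L; P/T = const ⇒ T₂ = 880 K, P₂ = 136 kPa.
W = 0 (no volume change).
ΔU = nCvΔT = 1.18×23.8×(880−450) = 12000 J.
Q = ΔU = 12000 J.
Net over both steps: W = 3800 J, Q = 12000 J, ΔU = 8240 J.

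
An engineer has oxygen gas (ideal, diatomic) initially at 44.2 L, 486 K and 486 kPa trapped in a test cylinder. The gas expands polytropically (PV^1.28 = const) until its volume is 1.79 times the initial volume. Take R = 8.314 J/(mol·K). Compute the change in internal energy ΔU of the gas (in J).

n = P₁V₁/(RT₁) = 486×44.2/(8.314×486) = 5.32 mol.
Polytropic n=1.28: T₂ = T₁(V₁/V₂)^(n−1) = 486×(0.559)^0.28 = 413 K; P₂ = P₁(V₁/V₂)^n = 231 kPa.
For an ideal gas ΔU = nCvΔT with Cv = (5/2)R = 20.8 J/(mol·K).
ΔU = 5.32×20.8×(413−486) = -8080 J.

-8080 J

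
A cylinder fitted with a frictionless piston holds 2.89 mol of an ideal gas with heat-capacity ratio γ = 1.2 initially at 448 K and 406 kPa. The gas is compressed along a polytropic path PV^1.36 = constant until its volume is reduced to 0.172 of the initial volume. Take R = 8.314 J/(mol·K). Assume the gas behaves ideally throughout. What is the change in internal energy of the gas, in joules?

47600 J

V₁ = nRT₁/P₁ = 2.89×8.314×448/406 = 26.5 L.
Polytropic n=1.36: T₂ = T₁(V₁/V₂)^(n−1) = 448×(5.81)^0.36 = 844 K; P₂ = P₁(V₁/V₂)^n = 4450 kPa.
For an ideal gas ΔU = nCvΔT with Cv = R/(γ−1) = 41.6 J/(mol·K).
ΔU = 2.89×41.6×(844−448) = 47600 J.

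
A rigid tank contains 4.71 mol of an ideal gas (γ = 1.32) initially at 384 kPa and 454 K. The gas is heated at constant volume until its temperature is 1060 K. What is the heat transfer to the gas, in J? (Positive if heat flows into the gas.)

V₁ = nRT₁/P₁ = 4.71×8.314×454/384 = 46.3 L.
Isochoric: V stays 46.3 L; P/T = const ⇒ T₂ = 1060 K, P₂ = 897 kPa.
W = 0 (no volume change).
ΔU = nCvΔT = 4.71×26.0×(1060−454) = 74200 J.
Q = ΔU = 74200 J.

74200 J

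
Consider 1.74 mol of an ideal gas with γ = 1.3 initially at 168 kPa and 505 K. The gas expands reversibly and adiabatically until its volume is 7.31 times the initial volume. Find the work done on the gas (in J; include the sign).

-10900 J

V₁ = nRT₁/P₁ = 1.74×8.314×505/168 = 43.5 L.
Adiabatic: TV^(γ−1) = const ⇒ T₂ = 505×(0.137)^0.300 = 278 K; PV^γ = const ⇒ P₂ = 12.7 kPa.
ΔU = nCvΔT = 1.74×27.7×(278−505) = -10900 J.
Q = 0 for an adiabatic process, so W = −ΔU = 10900 J.
Work done on the gas = −W_by = -10900 J.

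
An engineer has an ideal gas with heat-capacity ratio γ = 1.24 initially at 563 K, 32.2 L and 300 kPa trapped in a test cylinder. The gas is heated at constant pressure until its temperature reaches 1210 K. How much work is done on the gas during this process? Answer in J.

n = P₁V₁/(RT₁) = 300×32.2/(8.314×563) = 2.06 mol.
Isobaric: P stays 300 kPa; V/T = const ⇒ T₂ = 1210 K, V₂ = 69.2 L.
W = PΔV = 300×(69.2−32.2) kPa·L = 11100 J.
Work done on the gas = −W_by = -11100 J.

-11100 J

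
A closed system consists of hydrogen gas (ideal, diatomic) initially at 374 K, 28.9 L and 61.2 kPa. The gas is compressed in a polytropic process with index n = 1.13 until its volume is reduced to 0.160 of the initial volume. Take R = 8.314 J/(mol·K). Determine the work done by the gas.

n = P₁V₁/(RT₁) = 61.2×28.9/(8.314×374) = 0.569 mol.
Polytropic n=1.13: T₂ = T₁(V₁/V₂)^(n−1) = 374×(6.25)^0.13 = 475 K; P₂ = P₁(V₁/V₂)^n = 485 kPa.
W = (P₁V₁−P₂V₂)/(n−1) = (61.2×28.9−485×4.62)/0.13 = -3660 J.

-3660 J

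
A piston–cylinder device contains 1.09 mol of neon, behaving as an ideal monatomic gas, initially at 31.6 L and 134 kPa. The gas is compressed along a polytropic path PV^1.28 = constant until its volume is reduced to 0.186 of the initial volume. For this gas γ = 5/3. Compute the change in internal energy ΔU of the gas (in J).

3820 J

T₁ = P₁V₁/(nR) = 134×31.6/(1.09×8.314) = 467 K.
Polytropic n=1.28: T₂ = T₁(V₁/V₂)^(n−1) = 467×(5.38)^0.28 = 748 K; P₂ = P₁(V₁/V₂)^n = 1150 kPa.
For an ideal gas ΔU = nCvΔT with Cv = (3/2)R = 12.5 J/(mol·K).
ΔU = 1.09×12.5×(748−467) = 3820 J.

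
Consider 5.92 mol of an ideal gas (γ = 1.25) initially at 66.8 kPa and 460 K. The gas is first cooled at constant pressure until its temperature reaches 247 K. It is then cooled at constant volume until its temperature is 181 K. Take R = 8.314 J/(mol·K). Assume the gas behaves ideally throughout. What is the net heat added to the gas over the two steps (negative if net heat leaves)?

-65400 J

V₁ = nRT₁/P₁ = 5.92×8.314×460/66.8 = 339 L.
Step 1 — Isobaric: P stays 66.8 kPa; V/T = const ⇒ T₂ = 247 K, V₂ = 182 L.
W = PΔV = 66.8×(182−339) kPa·L = -10500 J.
ΔU = nCvΔT = 5.92×33.3×(247−460) = -41900 J.
Q = ΔU + W = nCpΔT = -52400 J.
State after step 1: P = 66.8 kPa, V = 182 L, T = 247 K.
Step 2 — Isochoric: V stays 182 L; P/T = const ⇒ T₂ = 181 K, P₂ = 49.0 kPa.
W = 0 (no volume change).
ΔU = nCvΔT = 5.92×33.3×(181−247) = -13000 J.
Q = ΔU = -13000 J.
Net over both steps: W = -10500 J, Q = -65400 J, ΔU = -54900 J.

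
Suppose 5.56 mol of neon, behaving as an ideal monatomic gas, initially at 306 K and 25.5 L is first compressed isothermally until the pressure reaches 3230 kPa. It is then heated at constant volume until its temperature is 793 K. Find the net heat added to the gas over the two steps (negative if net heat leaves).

8850 J

P₁ = nRT₁/V₁ = 5.56×8.314×306/25.5 = 555 kPa.
Step 1 — Isothermal: T stays 306 K; PV = const ⇒ V₂ = 4.38 L, P₂ = 3230 kPa.
ΔU = 0 (ideal gas, T constant).
W = nRT ln(V₂/V₁) = 5.56×8.314×306×ln(0.172) = -24900 J.
Q = ΔU + W = -24900 J.
State after step 1: P = 3230 kPa, V = 4.38 L, T = 306 K.
Step 2 — Isochoric: V stays 4.38 L; P/T = const ⇒ T₂ = 793 K, P₂ = 8370 kPa.
W = 0 (no volume change).
ΔU = nCvΔT = 5.56×12.5×(793−306) = 33800 J.
Q = ΔU = 33800 J.
Net over both steps: W = -24900 J, Q = 8850 J, ΔU = 33800 J.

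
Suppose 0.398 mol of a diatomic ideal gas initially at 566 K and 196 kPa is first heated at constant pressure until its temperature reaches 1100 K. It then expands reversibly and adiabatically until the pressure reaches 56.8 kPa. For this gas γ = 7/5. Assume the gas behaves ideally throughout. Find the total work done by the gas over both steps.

4480 J

V₁ = nRT₁/P₁ = 0.398×8.314×566/196 = 9.56 L.
Step 1 — Isobaric: P stays 196 kPa; V/T = const ⇒ T₂ = 1100 K, V₂ = 18.6 L.
W = PΔV = 196×(18.6−9.56) kPa·L = 1770 J.
ΔU = nCvΔT = 0.398×20.8×(1100−566) = 4420 J.
Q = ΔU + W = nCpΔT = 6180 J.
State after step 1: P = 196 kPa, V = 18.6 L, T = 1100 K.
Step 2 — Adiabatic: T₂/T₁ = (P₂/P₁)^((γ−1)/γ) ⇒ T₂ = 1100×(0.290)^0.286 = 772 K; V₂ = 45.0 L.
ΔU = nCvΔT = 0.398×20.8×(772−1100) = -2710 J.
Q = 0 for an adiabatic process, so W = −ΔU = 2710 J.
Net over both steps: W = 4480 J, Q = 6180 J, ΔU = 1710 J.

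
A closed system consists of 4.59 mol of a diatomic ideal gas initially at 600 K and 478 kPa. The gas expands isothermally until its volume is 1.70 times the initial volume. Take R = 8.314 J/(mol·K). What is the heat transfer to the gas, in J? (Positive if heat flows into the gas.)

V₁ = nRT₁/P₁ = 4.59×8.314×600/478 = 47.9 L.
Isothermal: T stays 600 K; PV = const ⇒ V₂ = 81.4 L, P₂ = 281 kPa.
ΔU = 0 (ideal gas, T constant).
W = nRT ln(V₂/V₁) = 4.59×8.314×600×ln(1.70) = 12100 J.
Q = ΔU + W = 12100 J.

12100 J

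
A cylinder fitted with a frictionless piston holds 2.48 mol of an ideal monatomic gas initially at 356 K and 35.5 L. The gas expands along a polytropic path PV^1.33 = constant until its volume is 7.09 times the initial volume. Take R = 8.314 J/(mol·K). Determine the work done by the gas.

P₁ = nRT₁/V₁ = 2.48×8.314×356/35.5 = 207 kPa.
Polytropic n=1.33: T₂ = T₁(V₁/V₂)^(n−1) = 356×(0.141)^0.33 = 187 K; P₂ = P₁(V₁/V₂)^n = 15.3 kPa.
W = (P₁V₁−P₂V₂)/(n−1) = (207×35.5−15.3×252)/0.33 = 10600 J.

10600 J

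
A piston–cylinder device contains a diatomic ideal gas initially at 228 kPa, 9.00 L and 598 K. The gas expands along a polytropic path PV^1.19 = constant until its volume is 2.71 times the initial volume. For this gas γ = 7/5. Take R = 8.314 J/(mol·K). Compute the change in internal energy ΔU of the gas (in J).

n = P₁V₁/(RT₁) = 228×9.00/(8.314×598) = 0.413 mol.
Polytropic n=1.19: T₂ = T₁(V₁/V₂)^(n−1) = 598×(0.369)^0.19 = 495 K; P₂ = P₁(V₁/V₂)^n = 69.6 kPa.
For an ideal gas ΔU = nCvΔT with Cv = (5/2)R = 20.8 J/(mol·K).
ΔU = 0.413×20.8×(495−598) = -885 J.

-885 J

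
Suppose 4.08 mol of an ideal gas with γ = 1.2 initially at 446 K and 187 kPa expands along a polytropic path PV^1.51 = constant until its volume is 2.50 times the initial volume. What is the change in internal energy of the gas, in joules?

V₁ = nRT₁/P₁ = 4.08×8.314×446/187 = 80.9 L.
Polytropic n=1.51: T₂ = T₁(V₁/V₂)^(n−1) = 446×(0.400)^0.51 = 280 K; P₂ = P₁(V₁/V₂)^n = 46.9 kPa.
For an ideal gas ΔU = nCvΔT with Cv = R/(γ−1) = 41.6 J/(mol·K).
ΔU = 4.08×41.6×(280−446) = -28200 J.

-28200 J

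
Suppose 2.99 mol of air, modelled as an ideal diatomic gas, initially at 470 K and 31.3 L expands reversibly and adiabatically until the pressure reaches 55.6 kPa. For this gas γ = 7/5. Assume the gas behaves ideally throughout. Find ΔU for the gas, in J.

P₁ = nRT₁/V₁ = 2.99×8.314×470/31.3 = 373 kPa.
Adiabatic: T₂/T₁ = (P₂/P₁)^((γ−1)/γ) ⇒ T₂ = 470×(0.149)^0.286 = 273 K; V₂ = 122 L.
For an ideal gas ΔU = nCvΔT with Cv = (5/2)R = 20.8 J/(mol·K).
ΔU = 2.99×20.8×(273−470) = -12300 J.

-12300 J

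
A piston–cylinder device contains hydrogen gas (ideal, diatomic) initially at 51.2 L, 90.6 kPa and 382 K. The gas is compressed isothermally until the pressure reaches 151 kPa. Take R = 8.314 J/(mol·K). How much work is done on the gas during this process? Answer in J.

2370 J

n = P₁V₁/(RT₁) = 90.6×51.2/(8.314×382) = 1.46 mol.
Isothermal: T stays 382 K; PV = const ⇒ V₂ = 30.7 L, P₂ = 151 kPa.
W = nRT ln(V₂/V₁) = 1.46×8.314×382×ln(0.600) = -2370 J.
Work done on the gas = −W_by = 2370 J.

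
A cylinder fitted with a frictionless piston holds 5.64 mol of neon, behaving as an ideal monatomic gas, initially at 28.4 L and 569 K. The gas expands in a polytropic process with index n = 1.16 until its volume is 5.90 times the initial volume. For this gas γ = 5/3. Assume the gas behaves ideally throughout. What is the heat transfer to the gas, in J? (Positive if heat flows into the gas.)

P₁ = nRT₁/V₁ = 5.64×8.314×569/28.4 = 939 kPa.
Polytropic n=1.16: T₂ = T₁(V₁/V₂)^(n−1) = 569×(0.169)^0.16 = 428 K; P₂ = P₁(V₁/V₂)^n = 120 kPa.
W = (P₁V₁−P₂V₂)/(n−1) = (939×28.4−120×168)/0.16 = 41200 J.
ΔU = nCvΔT = 5.64×12.5×(428−569) = -9890 J.
Q = ΔU + W = 31300 J.

31300 J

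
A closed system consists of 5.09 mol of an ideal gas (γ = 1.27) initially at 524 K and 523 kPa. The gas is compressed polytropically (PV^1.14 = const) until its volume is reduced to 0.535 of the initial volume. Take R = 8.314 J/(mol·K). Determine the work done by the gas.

V₁ = nRT₁/P₁ = 5.09×8.314×524/523 = 42.4 L.
Polytropic n=1.14: T₂ = T₁(V₁/V₂)^(n−1) = 524×(1.87)^0.14 = 572 K; P₂ = P₁(V₁/V₂)^n = 1070 kPa.
W = (P₁V₁−P₂V₂)/(n−1) = (523×42.4−1070×22.7)/0.14 = -14500 J.

-14500 J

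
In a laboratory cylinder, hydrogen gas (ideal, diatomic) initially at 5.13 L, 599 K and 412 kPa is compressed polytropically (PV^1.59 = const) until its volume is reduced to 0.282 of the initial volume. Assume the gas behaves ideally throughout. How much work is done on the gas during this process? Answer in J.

n = P₁V₁/(RT₁) = 412×5.13/(8.314×599) = 0.424 mol.
Polytropic n=1.59: T₂ = T₁(V₁/V₂)^(n−1) = 599×(3.55)^0.59 = 1260 K; P₂ = P₁(V₁/V₂)^n = 3080 kPa.
W = (P₁V₁−P₂V₂)/(n−1) = (412×5.13−3080×1.45)/0.59 = -3980 J.
Work done on the gas = −W_by = 3980 J.

3980 J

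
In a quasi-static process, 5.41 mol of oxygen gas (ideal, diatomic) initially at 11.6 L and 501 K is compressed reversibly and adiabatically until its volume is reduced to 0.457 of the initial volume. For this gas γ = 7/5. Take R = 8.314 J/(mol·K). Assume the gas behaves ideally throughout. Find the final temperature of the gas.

685 K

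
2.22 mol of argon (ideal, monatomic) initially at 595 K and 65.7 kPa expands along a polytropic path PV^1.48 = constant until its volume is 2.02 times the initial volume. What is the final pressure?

V₁ = nRT₁/P₁ = 2.22×8.314×595/65.7 = 167 L.
Polytropic n=1.48: T₂ = T₁(V₁/V₂)^(n−1) = 595×(0.495)^0.48 = 425 K; P₂ = P₁(V₁/V₂)^n = 23.2 kPa.

23.2 kPa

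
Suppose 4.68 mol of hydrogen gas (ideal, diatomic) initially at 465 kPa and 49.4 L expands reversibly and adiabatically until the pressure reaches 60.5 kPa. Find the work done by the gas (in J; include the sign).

T₁ = P₁V₁/(nR) = 465×49.4/(4.68×8.314) = 590 K.
Adiabatic: T₂/T₁ = (P₂/P₁)^((γ−1)/γ) ⇒ T₂ = 590×(0.130)^0.286 = 330 K; V₂ = 212 L.
ΔU = nCvΔT = 4.68×20.8×(330−590) = -25400 J.
Q = 0 for an adiabatic process, so W = −ΔU = 25400 J.

25400 J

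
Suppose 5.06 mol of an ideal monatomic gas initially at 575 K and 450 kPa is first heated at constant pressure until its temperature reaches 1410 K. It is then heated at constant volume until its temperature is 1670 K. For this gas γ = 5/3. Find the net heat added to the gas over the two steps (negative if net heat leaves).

V₁ = nRT₁/P₁ = 5.06×8.314×575/450 = 53.8 L.
Step 1 — Isobaric: P stays 450 kPa; V/T = const ⇒ T₂ = 1410 K, V₂ = 132 L.
W = PΔV = 450×(132−53.8) kPa·L = 35100 J.
ΔU = nCvΔT = 5.06×12.5×(1410−575) = 52700 J.
Q = ΔU + W = nCpΔT = 87800 J.
State after step 1: P = 450 kPa, V = 132 L, T = 1410 K.
Step 2 — Isochoric: V stays 132 L; P/T = const ⇒ T₂ = 1670 K, P₂ = 533 kPa.
W = 0 (no volume change).
ΔU = nCvΔT = 5.06×12.5×(1670−1410) = 16400 J.
Q = ΔU = 16400 J.
Net over both steps: W = 35100 J, Q = 104000 J, ΔU = 69100 J.

104000 J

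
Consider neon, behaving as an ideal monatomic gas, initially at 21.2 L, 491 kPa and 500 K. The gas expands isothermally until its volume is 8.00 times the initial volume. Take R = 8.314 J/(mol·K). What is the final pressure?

61.4 kPa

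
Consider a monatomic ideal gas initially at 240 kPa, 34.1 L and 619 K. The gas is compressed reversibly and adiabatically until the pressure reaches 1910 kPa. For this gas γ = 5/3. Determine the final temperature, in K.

Adiabatic: T₂/T₁ = (P₂/P₁)^((γ−1)/γ) ⇒ T₂ = 619×(7.96)^0.400 = 1420 K; V₂ = 9.82 L.

1420 K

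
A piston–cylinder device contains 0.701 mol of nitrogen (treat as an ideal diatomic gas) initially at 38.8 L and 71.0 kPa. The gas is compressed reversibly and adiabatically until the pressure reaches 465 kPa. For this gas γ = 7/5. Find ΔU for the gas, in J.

T₁ = P₁V₁/(nR) = 71.0×38.8/(0.701×8.314) = 473 K.
Adiabatic: T₂/T₁ = (P₂/P₁)^((γ−1)/γ) ⇒ T₂ = 473×(6.55)^0.286 = 809 K; V₂ = 10.1 L.
For an ideal gas ΔU = nCvΔT with Cv = (5/2)R = 20.8 J/(mol·K).
ΔU = 0.701×20.8×(809−473) = 4900 J.

4900 J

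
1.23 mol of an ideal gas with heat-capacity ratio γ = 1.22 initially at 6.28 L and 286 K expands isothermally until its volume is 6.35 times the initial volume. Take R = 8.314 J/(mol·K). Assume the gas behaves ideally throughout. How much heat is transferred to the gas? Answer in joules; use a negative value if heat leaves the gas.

P₁ = nRT₁/V₁ = 1.23×8.314×286/6.28 = 466 kPa.
Isothermal: T stays 286 K; PV = const ⇒ V₂ = 39.9 L, P₂ = 73.3 kPa.
ΔU = 0 (ideal gas, T constant).
W = nRT ln(V₂/V₁) = 1.23×8.314×286×ln(6.35) = 5410 J.
Q = ΔU + W = 5410 J.

5410 J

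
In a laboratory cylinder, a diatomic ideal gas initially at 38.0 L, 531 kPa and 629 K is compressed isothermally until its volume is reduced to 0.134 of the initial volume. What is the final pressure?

3960 kPa

Isothermal: T stays 629 K; PV = const ⇒ V₂ = 5.09 L, P₂ = 3960 kPa.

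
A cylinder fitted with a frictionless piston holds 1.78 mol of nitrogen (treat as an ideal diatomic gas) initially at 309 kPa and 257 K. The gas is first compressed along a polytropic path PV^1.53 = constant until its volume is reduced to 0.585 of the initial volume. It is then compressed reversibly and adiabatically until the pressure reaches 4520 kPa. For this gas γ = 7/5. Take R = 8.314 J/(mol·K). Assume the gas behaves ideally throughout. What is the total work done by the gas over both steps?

V₁ = nRT₁/P₁ = 1.78×8.314×257/309 = 12.3 L.
Step 1 — Polytropic n=1.53: T₂ = T₁(V₁/V₂)^(n−1) = 257×(1.71)^0.53 = 341 K; P₂ = P₁(V₁/V₂)^n = 702 kPa.
W = (P₁V₁−P₂V₂)/(n−1) = (309×12.3−702×7.20)/0.53 = -2360 J.
ΔU = nCvΔT = 1.78×20.8×(341−257) = 3120 J.
Q = ΔU + W = 766 J.
State after step 1: P = 702 kPa, V = 7.20 L, T = 341 K.
Step 2 — Adiabatic: T₂/T₁ = (P₂/P₁)^((γ−1)/γ) ⇒ T₂ = 341×(6.44)^0.286 = 581 K; V₂ = 1.90 L.
ΔU = nCvΔT = 1.78×20.8×(581−341) = 8880 J.
Q = 0 for an adiabatic process, so W = −ΔU = -8880 J.
Net over both steps: W = -11200 J, Q = 766 J, ΔU = 12000 J.

-11200 J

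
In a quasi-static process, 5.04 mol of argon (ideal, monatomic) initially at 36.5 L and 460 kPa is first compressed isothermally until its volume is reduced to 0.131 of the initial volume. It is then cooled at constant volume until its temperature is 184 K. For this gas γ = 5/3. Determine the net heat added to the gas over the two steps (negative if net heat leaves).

T₁ = P₁V₁/(nR) = 460×36.5/(5.04×8.314) = 401 K.
Step 1 — Isothermal: T stays 401 K; PV = const ⇒ V₂ = 4.78 L, P₂ = 3510 kPa.
ΔU = 0 (ideal gas, T constant).
W = nRT ln(V₂/V₁) = 5.04×8.314×401×ln(0.131) = -34100 J.
Q = ΔU + W = -34100 J.
State after step 1: P = 3510 kPa, V = 4.78 L, T = 401 K.
Step 2 — Isochoric: V stays 4.78 L; P/T = const ⇒ T₂ = 184 K, P₂ = 1610 kPa.
W = 0 (no volume change).
ΔU = nCvΔT = 5.04×12.5×(184−401) = -13600 J.
Q = ΔU = -13600 J.
Net over both steps: W = -34100 J, Q = -47700 J, ΔU = -13600 J.

-47700 J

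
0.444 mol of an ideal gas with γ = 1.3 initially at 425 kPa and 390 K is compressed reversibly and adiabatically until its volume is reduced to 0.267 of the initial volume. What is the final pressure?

2370 kPa

V₁ = nRT₁/P₁ = 0.444×8.314×390/425 = 3.39 L.
Adiabatic: TV^(γ−1) = const ⇒ T₂ = 390×(3.75)^0.300 = 580 K; PV^γ = const ⇒ P₂ = 2370 kPa.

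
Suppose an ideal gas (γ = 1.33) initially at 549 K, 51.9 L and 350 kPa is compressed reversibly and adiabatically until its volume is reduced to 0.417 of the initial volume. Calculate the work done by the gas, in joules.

-18400 J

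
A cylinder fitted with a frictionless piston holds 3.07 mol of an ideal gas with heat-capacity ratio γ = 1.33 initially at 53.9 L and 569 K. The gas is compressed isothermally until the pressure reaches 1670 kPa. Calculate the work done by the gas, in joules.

-26500 J

P₁ = nRT₁/V₁ = 3.07×8.314×569/53.9 = 269 kPa.
Isothermal: T stays 569 K; PV = const ⇒ V₂ = 8.70 L, P₂ = 1670 kPa.
W = nRT ln(V₂/V₁) = 3.07×8.314×569×ln(0.161) = -26500 J.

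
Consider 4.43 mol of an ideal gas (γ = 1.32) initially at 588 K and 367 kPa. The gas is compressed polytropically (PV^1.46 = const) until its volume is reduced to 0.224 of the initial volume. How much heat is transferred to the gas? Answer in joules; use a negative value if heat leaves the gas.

V₁ = nRT₁/P₁ = 4.43×8.314×588/367 = 59.0 L.
Polytropic n=1.46: T₂ = T₁(V₁/V₂)^(n−1) = 588×(4.46)^0.46 = 1170 K; P₂ = P₁(V₁/V₂)^n = 3260 kPa.
W = (P₁V₁−P₂V₂)/(n−1) = (367×59.0−3260×13.2)/0.46 = -46600 J.
ΔU = nCvΔT = 4.43×26.0×(1170−588) = 67000 J.
Q = ΔU + W = 20400 J.

20400 J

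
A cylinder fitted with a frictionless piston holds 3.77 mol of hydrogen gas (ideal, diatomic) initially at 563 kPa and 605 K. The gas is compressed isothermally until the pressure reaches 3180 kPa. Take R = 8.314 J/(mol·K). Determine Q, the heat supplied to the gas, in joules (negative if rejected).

-32800 J

V₁ = nRT₁/P₁ = 3.77×8.314×605/563 = 33.7 L.
Isothermal: T stays 605 K; PV = const ⇒ V₂ = 5.96 L, P₂ = 3180 kPa.
ΔU = 0 (ideal gas, T constant).
W = nRT ln(V₂/V₁) = 3.77×8.314×605×ln(0.177) = -32800 J.
Q = ΔU + W = -32800 J.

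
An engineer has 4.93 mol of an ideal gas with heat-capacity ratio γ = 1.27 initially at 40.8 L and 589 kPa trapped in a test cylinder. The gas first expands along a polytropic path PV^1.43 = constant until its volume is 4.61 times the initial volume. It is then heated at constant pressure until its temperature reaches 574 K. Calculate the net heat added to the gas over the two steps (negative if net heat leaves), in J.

T₁ = P₁V₁/(nR) = 589×40.8/(4.93×8.314) = 586 K.
Step 1 — Polytropic n=1.43: T₂ = T₁(V₁/V₂)^(n−1) = 586×(0.217)^0.43 = 304 K; P₂ = P₁(V₁/V₂)^n = 66.2 kPa.
W = (P₁V₁−P₂V₂)/(n−1) = (589×40.8−66.2×188)/0.43 = 26900 J.
ΔU = nCvΔT = 4.93×30.8×(304−586) = -42900 J.
Q = ΔU + W = -16000 J.
State after step 1: P = 66.2 kPa, V = 188 L, T = 304 K.
Step 2 — Isobaric: P stays 66.2 kPa; V/T = const ⇒ T₂ = 574 K, V₂ = 355 L.
W = PΔV = 66.2×(355−188) kPa·L = 11100 J.
ΔU = nCvΔT = 4.93×30.8×(574−304) = 41000 J.
Q = ΔU + W = nCpΔT = 52100 J.
Net over both steps: W = 38000 J, Q = 36100 J, ΔU = -1870 J.

36100 J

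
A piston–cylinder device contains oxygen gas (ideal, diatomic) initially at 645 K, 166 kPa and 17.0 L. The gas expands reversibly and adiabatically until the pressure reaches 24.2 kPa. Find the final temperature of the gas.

372 K

Adiabatic: T₂/T₁ = (P₂/P₁)^((γ−1)/γ) ⇒ T₂ = 645×(0.146)^0.286 = 372 K; V₂ = 67.3 L.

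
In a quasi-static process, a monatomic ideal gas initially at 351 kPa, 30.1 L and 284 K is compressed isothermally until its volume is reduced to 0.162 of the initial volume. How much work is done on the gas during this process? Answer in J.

19200 J

n = P₁V₁/(RT₁) = 351×30.1/(8.314×284) = 4.47 mol.
Isothermal: T stays 284 K; PV = const ⇒ V₂ = 4.88 L, P₂ = 2170 kPa.
W = nRT ln(V₂/V₁) = 4.47×8.314×284×ln(0.162) = -19200 J.
Work done on the gas = −W_by = 19200 J.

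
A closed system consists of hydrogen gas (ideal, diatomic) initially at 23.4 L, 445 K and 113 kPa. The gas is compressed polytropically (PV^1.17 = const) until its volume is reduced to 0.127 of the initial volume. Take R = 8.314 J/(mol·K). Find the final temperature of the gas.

632 K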